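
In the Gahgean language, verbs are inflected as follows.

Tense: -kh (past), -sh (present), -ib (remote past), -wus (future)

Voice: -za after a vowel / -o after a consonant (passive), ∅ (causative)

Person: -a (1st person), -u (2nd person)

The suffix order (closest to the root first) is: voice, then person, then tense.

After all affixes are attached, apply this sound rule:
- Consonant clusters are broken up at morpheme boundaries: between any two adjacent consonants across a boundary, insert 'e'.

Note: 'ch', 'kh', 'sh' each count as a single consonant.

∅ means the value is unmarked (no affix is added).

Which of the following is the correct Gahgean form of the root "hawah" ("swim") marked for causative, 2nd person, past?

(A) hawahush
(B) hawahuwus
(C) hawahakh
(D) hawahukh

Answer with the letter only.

voice = causative: zero marking, form stays hawah.
Attach person 2nd person -u → hawahu.
Attach tense past -kh → hawahukh.
Epenthesis: no change.
So the correct form is hawahukh, option (D).
(C) hawahakh is wrong: it uses 1st person instead of 2nd person for person.
(B) hawahuwus is wrong: it uses future instead of past for tense.
(A) hawahush is wrong: it uses present instead of past for tense.

D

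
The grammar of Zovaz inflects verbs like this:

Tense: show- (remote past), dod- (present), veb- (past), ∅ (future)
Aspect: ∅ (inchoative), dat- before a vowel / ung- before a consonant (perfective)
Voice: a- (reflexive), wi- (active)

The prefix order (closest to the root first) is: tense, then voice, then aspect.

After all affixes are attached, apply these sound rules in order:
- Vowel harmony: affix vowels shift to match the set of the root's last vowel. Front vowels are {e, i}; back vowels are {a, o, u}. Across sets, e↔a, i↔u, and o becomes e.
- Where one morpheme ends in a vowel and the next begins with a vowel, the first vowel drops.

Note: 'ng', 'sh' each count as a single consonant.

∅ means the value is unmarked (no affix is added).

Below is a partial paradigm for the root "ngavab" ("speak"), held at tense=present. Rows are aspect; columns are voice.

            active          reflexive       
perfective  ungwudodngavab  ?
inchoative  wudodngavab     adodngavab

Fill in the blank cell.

Attach tense present dod- → dodngavab.
Attach voice reflexive a- → adodngavab.
Attach aspect perfective dat- (before vowel 'a') → datadodngavab.
Vowel harmony: no change.
Vowel deletion: no change.

datadodngavab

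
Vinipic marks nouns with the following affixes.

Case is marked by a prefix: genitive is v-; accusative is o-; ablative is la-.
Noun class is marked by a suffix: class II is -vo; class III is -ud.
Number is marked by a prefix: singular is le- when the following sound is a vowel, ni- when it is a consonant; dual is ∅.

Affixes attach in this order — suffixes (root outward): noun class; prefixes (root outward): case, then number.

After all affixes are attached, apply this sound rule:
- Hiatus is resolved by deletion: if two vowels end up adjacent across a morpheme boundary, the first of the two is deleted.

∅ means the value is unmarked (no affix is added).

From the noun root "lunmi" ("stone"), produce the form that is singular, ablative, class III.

Attach case ablative la- → lalunmi.
Attach noun class class III -ud → lalunmiud.
Attach number singular ni- (before consonant 'l') → nilalunmiud.
Apply vowel deletion: nilalunmiud → nilalunmud.

nilalunmud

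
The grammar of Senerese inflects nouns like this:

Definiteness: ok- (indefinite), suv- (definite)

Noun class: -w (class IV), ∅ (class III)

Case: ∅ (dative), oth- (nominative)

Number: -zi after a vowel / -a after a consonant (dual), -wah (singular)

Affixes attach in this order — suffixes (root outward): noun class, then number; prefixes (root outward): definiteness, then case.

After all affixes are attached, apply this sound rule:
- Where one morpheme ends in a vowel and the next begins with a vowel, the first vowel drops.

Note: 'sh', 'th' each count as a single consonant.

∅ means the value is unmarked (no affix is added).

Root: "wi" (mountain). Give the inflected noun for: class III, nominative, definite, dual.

othsuvwizi

noun class = class III: zero marking, form stays wi.
Attach definiteness definite suv- → suvwi.
Attach case nominative oth- → othsuvwi.
Attach number dual -zi (after vowel 'i') → othsuvwizi.
Vowel deletion: no change.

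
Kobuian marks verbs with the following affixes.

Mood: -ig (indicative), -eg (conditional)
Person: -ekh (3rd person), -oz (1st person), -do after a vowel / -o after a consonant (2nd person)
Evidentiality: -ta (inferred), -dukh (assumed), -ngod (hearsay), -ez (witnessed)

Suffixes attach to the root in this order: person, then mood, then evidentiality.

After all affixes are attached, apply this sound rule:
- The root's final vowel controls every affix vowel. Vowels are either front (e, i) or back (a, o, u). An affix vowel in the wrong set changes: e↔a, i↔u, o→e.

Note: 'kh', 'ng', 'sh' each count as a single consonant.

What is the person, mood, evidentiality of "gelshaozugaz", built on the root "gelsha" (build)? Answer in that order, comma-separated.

Segment: gelsha-oz-ig-ez.
person: -oz → 1st person.
mood: -ig → indicative.
evidentiality: -ez → witnessed.

1st person, indicative, witnessed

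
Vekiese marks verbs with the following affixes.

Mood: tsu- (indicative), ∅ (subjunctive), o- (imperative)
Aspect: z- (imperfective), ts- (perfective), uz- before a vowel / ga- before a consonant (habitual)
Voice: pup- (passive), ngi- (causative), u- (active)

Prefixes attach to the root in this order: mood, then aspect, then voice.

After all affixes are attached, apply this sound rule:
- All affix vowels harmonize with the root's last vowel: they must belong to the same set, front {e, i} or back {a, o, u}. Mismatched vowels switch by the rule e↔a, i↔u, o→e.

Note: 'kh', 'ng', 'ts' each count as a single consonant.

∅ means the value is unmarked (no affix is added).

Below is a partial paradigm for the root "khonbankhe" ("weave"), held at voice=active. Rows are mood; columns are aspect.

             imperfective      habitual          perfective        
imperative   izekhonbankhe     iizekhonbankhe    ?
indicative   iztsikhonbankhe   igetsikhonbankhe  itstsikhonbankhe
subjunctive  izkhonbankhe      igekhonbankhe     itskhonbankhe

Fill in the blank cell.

Attach mood imperative o- → okhonbankhe.
Attach aspect perfective ts- → tsokhonbankhe.
Attach voice active u- → utsokhonbankhe.
Apply vowel harmony: utsokhonbankhe → itsekhonbankhe.

itsekhonbankhe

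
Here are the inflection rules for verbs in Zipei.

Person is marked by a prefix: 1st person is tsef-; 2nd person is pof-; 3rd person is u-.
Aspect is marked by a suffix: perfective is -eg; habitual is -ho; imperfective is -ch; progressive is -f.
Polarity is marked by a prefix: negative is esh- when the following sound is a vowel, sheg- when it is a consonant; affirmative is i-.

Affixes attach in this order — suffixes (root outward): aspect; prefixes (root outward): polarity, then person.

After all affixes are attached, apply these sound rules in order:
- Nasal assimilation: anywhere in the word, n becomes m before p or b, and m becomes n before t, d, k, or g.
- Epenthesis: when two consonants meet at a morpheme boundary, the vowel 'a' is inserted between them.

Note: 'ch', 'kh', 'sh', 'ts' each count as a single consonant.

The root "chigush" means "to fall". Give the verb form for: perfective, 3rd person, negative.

Attach aspect perfective -eg → chigusheg.
Attach polarity negative sheg- (before consonant 'ch') → shegchigusheg.
Attach person 3rd person u- → ushegchigusheg.
Nasal assimilation: no change.
Apply epenthesis: ushegchigusheg → ushegachigusheg.

ushegachigusheg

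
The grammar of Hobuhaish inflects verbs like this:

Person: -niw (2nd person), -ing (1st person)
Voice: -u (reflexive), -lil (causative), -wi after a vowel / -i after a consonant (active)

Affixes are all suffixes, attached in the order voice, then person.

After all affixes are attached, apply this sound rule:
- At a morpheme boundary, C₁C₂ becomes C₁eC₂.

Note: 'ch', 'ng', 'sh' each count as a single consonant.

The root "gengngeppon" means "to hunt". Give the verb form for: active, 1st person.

gengngepponiing

Attach voice active -i (after consonant 'n') → gengngepponi.
Attach person 1st person -ing → gengngepponiing.
Epenthesis: no change.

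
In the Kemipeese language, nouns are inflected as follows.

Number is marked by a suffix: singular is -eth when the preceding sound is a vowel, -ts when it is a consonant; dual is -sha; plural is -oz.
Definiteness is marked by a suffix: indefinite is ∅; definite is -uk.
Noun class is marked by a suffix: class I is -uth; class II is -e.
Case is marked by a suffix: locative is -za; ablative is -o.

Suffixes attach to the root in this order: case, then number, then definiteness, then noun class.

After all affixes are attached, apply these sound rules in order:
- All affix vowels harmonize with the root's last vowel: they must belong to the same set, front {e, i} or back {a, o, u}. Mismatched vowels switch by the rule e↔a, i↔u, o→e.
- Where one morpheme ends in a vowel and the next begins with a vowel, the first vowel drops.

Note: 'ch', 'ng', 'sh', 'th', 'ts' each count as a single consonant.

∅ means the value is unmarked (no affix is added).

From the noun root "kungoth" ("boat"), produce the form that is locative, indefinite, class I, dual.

Attach case locative -za → kungothza.
Attach number dual -sha → kungothzasha.
definiteness = indefinite: zero marking, form stays kungothzasha.
Attach noun class class I -uth → kungothzashauth.
Vowel harmony: no change.
Apply vowel deletion: kungothzashauth → kungothzashuth.

kungothzashuth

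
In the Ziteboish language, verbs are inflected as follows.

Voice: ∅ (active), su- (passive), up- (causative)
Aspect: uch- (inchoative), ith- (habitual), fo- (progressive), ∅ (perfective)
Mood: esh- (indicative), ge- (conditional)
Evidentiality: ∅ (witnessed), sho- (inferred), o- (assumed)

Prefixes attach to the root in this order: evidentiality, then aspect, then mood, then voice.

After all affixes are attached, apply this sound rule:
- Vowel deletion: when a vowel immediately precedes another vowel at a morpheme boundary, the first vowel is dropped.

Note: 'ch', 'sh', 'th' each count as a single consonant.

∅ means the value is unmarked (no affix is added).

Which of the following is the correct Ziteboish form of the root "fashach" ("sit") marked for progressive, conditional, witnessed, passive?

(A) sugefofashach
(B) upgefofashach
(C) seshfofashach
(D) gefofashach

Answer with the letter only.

evidentiality = witnessed: zero marking, form stays fashach.
Attach aspect progressive fo- → fofashach.
Attach mood conditional ge- → gefofashach.
Attach voice passive su- → sugefofashach.
Vowel deletion: no change.
So the correct form is sugefofashach, option (A).
(D) gefofashach is wrong: it uses active instead of passive for voice.
(C) seshfofashach is wrong: it uses indicative instead of conditional for mood.
(B) upgefofashach is wrong: it uses causative instead of passive for voice.

A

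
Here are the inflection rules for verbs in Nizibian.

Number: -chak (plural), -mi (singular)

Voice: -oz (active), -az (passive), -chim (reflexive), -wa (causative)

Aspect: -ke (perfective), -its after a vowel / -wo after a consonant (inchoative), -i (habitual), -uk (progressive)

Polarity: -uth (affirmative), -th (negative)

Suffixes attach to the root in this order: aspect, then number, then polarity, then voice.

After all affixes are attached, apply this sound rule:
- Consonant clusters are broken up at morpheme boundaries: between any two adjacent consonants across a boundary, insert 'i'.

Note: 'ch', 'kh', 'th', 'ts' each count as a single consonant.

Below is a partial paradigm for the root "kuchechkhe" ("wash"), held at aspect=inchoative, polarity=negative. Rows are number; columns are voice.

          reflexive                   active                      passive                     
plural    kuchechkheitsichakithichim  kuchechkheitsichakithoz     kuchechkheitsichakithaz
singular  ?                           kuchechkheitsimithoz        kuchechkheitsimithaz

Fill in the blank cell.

Attach aspect inchoative -its (after vowel 'e') → kuchechkheits.
Attach number singular -mi → kuchechkheitsmi.
Attach polarity negative -th → kuchechkheitsmith.
Attach voice reflexive -chim → kuchechkheitsmithchim.
Apply epenthesis: kuchechkheitsmithchim → kuchechkheitsimithichim.

kuchechkheitsimithichim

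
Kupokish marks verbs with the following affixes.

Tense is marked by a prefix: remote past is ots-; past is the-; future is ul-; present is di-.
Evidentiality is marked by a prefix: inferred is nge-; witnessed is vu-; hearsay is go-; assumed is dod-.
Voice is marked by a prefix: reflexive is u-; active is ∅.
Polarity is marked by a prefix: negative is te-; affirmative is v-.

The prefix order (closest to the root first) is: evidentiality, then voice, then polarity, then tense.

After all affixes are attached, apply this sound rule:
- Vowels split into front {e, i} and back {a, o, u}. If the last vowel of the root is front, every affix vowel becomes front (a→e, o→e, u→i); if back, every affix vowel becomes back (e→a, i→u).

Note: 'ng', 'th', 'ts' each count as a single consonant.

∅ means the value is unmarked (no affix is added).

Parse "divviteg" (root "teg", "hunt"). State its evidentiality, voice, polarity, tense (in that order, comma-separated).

witnessed, active, affirmative, present

Segment: di-v-vu-teg.
evidentiality: vu- → witnessed.
voice: ∅ → active.
polarity: v- → affirmative.
tense: di- → present.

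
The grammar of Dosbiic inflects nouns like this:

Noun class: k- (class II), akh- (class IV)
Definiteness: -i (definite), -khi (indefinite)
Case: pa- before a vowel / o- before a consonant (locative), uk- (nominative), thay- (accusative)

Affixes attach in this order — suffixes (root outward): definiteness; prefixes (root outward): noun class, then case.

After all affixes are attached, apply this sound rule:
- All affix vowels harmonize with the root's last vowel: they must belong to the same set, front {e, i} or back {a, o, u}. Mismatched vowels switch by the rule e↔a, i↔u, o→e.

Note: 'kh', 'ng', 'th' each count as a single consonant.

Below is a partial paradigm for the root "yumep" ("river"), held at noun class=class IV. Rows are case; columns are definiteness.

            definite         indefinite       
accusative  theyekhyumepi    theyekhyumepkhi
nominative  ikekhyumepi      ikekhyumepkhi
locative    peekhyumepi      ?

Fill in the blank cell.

Attach noun class class IV akh- → akhyumep.
Attach case locative pa- (before vowel 'a') → paakhyumep.
Attach definiteness indefinite -khi → paakhyumepkhi.
Apply vowel harmony: paakhyumepkhi → peekhyumepkhi.

peekhyumepkhi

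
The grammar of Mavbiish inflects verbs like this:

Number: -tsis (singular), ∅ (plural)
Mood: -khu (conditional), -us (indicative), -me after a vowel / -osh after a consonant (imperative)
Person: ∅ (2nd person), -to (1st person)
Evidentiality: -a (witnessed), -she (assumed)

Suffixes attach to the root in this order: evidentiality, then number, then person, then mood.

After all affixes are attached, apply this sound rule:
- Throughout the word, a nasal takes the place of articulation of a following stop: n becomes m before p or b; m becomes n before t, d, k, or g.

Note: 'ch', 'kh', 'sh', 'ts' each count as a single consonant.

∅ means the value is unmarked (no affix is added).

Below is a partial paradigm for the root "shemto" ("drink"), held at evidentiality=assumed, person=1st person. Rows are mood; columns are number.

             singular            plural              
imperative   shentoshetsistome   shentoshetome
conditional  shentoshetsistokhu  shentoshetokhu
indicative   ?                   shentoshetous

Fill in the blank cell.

Attach evidentiality assumed -she → shemtoshe.
Attach number singular -tsis → shemtoshetsis.
Attach person 1st person -to → shemtoshetsisto.
Attach mood indicative -us → shemtoshetsistous.
Apply nasal assimilation: shemtoshetsistous → shentoshetsistous.

shentoshetsistous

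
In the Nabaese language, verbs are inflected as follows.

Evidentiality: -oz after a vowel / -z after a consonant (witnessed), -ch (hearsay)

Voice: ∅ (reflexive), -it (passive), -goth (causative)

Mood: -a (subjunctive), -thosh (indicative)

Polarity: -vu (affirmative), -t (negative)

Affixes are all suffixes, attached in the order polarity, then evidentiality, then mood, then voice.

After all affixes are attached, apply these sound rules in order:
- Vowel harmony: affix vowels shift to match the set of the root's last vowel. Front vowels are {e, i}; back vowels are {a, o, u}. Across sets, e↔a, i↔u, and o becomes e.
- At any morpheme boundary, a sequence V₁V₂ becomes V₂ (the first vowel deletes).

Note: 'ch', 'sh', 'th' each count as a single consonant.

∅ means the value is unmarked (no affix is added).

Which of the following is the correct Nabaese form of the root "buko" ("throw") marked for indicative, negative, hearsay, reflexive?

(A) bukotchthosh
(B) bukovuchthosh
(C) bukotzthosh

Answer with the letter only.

A

Attach polarity negative -t → bukot.
Attach evidentiality hearsay -ch → bukotch.
Attach mood indicative -thosh → bukotchthosh.
voice = reflexive: zero marking, form stays bukotchthosh.
Vowel harmony: no change.
Vowel deletion: no change.
So the correct form is bukotchthosh, option (A).
(B) bukovuchthosh is wrong: it uses affirmative instead of negative for polarity.
(C) bukotzthosh is wrong: it uses witnessed instead of hearsay for evidentiality.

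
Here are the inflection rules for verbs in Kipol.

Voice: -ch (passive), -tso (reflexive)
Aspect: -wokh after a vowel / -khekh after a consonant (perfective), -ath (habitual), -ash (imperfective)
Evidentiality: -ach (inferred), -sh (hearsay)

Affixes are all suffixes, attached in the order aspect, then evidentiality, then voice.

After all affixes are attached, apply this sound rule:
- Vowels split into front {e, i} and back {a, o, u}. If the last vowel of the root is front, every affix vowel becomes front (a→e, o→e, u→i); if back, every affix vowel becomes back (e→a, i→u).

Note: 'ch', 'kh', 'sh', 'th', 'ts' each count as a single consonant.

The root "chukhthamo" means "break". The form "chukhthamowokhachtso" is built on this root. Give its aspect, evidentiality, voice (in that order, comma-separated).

Segment: chukhthamo-wokh-ach-tso.
aspect: -wokh/khekh → perfective.
evidentiality: -ach → inferred.
voice: -tso → reflexive.

perfective, inferred, reflexive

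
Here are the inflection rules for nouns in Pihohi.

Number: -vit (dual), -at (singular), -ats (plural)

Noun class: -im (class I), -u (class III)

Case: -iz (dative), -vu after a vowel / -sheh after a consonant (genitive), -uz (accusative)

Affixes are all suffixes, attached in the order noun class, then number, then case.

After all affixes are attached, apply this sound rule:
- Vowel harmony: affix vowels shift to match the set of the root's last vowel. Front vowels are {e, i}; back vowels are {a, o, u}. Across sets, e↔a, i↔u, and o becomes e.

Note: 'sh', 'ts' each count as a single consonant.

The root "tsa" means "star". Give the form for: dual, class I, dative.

Attach noun class class I -im → tsaim.
Attach number dual -vit → tsaimvit.
Attach case dative -iz → tsaimvitiz.
Apply vowel harmony: tsaimvitiz → tsaumvutuz.

tsaumvutuz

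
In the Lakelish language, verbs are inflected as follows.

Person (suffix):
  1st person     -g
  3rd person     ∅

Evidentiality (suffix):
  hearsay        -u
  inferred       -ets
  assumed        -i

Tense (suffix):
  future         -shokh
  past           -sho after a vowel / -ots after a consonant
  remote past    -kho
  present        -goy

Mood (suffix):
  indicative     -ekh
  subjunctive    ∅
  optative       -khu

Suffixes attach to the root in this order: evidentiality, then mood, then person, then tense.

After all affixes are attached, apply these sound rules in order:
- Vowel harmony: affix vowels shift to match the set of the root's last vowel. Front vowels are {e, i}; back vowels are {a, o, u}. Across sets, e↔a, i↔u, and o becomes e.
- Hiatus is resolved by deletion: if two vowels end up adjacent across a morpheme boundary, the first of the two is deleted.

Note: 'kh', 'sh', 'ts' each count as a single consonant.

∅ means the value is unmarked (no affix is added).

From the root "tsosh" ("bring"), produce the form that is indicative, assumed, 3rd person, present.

Attach evidentiality assumed -i → tsoshi.
Attach mood indicative -ekh → tsoshiekh.
person = 3rd person: zero marking, form stays tsoshiekh.
Attach tense present -goy → tsoshiekhgoy.
Apply vowel harmony: tsoshiekhgoy → tsoshuakhgoy.
Apply vowel deletion: tsoshuakhgoy → tsoshakhgoy.

tsoshakhgoy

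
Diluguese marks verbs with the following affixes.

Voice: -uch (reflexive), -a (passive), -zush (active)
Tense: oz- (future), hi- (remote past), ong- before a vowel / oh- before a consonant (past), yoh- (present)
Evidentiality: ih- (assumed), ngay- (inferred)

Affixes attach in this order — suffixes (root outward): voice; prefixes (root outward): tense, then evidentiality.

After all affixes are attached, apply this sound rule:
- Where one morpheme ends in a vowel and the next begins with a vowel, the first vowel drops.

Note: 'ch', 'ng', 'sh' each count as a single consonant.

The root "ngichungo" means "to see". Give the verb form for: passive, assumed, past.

ihohngichunga

Attach tense past oh- (before consonant 'ng') → ohngichungo.
Attach voice passive -a → ohngichungoa.
Attach evidentiality assumed ih- → ihohngichungoa.
Apply vowel deletion: ihohngichungoa → ihohngichunga.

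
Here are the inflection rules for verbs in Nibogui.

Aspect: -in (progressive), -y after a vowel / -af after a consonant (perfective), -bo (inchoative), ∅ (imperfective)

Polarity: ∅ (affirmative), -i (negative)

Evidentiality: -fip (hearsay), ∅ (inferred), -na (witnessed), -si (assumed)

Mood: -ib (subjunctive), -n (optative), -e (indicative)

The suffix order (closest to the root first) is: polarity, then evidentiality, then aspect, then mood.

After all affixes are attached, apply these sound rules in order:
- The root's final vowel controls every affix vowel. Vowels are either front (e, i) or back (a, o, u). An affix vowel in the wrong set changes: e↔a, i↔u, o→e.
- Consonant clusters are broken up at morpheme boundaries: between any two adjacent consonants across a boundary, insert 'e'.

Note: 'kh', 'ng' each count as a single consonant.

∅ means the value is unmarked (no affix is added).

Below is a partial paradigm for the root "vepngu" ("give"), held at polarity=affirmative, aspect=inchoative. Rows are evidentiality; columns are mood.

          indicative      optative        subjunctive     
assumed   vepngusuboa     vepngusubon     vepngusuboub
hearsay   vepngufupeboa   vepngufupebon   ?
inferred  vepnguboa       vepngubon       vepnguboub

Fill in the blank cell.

vepngufupeboub

polarity = affirmative: zero marking, form stays vepngu.
Attach evidentiality hearsay -fip → vepngufip.
Attach aspect inchoative -bo → vepngufipbo.
Attach mood subjunctive -ib → vepngufipboib.
Apply vowel harmony: vepngufipboib → vepngufupboub.
Apply epenthesis: vepngufupboub → vepngufupeboub.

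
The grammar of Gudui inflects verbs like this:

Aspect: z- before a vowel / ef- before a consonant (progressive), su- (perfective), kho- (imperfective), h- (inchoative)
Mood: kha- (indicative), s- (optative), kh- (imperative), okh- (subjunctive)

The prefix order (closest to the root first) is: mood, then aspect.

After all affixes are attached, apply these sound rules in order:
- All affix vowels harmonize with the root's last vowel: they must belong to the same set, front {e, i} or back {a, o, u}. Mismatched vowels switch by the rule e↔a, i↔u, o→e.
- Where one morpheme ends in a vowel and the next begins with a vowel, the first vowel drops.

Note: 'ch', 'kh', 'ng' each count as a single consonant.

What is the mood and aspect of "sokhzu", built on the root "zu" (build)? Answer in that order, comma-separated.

Segment: su-okh-zu.
mood: okh- → subjunctive.
aspect: su- → perfective.

subjunctive, perfective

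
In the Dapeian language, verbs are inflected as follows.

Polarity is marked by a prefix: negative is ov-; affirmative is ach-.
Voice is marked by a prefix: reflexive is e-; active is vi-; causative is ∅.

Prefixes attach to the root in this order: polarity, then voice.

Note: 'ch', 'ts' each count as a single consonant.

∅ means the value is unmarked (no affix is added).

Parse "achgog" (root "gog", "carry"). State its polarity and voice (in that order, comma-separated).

affirmative, causative

Segment: ach-gog.
polarity: ach- → affirmative.
voice: ∅ → causative.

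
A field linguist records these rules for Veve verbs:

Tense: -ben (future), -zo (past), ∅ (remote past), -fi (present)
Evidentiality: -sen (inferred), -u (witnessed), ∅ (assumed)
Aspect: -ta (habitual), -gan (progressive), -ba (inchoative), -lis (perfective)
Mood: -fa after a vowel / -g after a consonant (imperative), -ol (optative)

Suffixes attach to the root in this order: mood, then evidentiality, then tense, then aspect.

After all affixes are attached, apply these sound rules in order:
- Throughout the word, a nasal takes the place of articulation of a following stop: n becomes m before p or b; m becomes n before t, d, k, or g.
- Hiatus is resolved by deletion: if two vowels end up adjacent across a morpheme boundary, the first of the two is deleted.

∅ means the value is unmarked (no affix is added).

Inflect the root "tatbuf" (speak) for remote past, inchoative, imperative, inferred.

Attach mood imperative -g (after consonant 'f') → tatbufg.
Attach evidentiality inferred -sen → tatbufgsen.
tense = remote past: zero marking, form stays tatbufgsen.
Attach aspect inchoative -ba → tatbufgsenba.
Apply nasal assimilation: tatbufgsenba → tatbufgsemba.
Vowel deletion: no change.

tatbufgsemba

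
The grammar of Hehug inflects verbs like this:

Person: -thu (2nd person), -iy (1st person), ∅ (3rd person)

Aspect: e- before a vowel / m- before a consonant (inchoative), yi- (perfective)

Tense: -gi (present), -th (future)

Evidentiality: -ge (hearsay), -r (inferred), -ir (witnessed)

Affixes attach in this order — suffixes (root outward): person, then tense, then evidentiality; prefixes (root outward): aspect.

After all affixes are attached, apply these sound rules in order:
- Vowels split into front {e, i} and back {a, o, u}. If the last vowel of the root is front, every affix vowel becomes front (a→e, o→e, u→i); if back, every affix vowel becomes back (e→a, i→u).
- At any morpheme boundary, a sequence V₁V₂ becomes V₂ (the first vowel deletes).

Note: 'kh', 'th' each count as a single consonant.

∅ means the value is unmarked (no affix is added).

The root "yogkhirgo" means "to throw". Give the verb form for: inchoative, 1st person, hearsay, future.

myogkhirguythga

Attach person 1st person -iy → yogkhirgoiy.
Attach tense future -th → yogkhirgoiyth.
Attach evidentiality hearsay -ge → yogkhirgoiythge.
Attach aspect inchoative m- (before consonant 'y') → myogkhirgoiythge.
Apply vowel harmony: myogkhirgoiythge → myogkhirgouythga.
Apply vowel deletion: myogkhirgouythga → myogkhirguythga.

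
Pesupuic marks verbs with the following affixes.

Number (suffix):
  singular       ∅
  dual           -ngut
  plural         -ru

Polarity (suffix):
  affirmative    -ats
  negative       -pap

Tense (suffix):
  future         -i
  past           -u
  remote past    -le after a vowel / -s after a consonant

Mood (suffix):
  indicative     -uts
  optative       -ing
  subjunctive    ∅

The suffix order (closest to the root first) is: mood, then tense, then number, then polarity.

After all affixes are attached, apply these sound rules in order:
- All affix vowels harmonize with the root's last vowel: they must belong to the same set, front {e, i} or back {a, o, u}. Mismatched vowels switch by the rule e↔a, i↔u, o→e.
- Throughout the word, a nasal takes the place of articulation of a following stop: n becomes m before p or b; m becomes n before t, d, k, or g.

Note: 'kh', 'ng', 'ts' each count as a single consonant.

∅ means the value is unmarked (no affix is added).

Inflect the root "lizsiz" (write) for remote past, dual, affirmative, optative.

lizsizingsngitets

Attach mood optative -ing → lizsizing.
Attach tense remote past -s (after consonant 'ng') → lizsizings.
Attach number dual -ngut → lizsizingsngut.
Attach polarity affirmative -ats → lizsizingsngutats.
Apply vowel harmony: lizsizingsngutats → lizsizingsngitets.
Nasal assimilation: no change.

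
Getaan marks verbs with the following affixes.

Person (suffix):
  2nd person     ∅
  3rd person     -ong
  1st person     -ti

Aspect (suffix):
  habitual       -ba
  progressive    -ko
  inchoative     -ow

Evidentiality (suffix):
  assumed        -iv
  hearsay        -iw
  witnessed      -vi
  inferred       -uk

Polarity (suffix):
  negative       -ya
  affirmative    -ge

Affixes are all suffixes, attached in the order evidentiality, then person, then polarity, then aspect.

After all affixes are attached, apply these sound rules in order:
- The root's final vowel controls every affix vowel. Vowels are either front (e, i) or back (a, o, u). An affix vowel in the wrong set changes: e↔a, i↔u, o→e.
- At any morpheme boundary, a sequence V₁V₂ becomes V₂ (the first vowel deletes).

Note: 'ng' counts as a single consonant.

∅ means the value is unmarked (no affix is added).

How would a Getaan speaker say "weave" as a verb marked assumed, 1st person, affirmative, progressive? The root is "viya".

Attach evidentiality assumed -iv → viyaiv.
Attach person 1st person -ti → viyaivti.
Attach polarity affirmative -ge → viyaivtige.
Attach aspect progressive -ko → viyaivtigeko.
Apply vowel harmony: viyaivtigeko → viyauvtugako.
Apply vowel deletion: viyauvtugako → viyuvtugako.

viyuvtugako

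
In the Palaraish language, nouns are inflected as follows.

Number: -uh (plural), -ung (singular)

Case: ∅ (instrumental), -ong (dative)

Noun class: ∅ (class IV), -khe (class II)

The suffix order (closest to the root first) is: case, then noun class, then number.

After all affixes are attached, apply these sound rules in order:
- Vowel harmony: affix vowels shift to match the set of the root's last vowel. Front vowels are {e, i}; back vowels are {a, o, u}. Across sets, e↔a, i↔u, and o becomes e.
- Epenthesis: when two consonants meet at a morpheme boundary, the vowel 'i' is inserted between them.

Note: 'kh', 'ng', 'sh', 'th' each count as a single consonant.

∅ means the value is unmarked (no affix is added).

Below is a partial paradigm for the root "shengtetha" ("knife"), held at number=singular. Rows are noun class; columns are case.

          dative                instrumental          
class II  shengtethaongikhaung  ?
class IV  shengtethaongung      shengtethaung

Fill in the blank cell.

case = instrumental: zero marking, form stays shengtetha.
Attach noun class class II -khe → shengtethakhe.
Attach number singular -ung → shengtethakheung.
Apply vowel harmony: shengtethakheung → shengtethakhaung.
Epenthesis: no change.

shengtethakhaung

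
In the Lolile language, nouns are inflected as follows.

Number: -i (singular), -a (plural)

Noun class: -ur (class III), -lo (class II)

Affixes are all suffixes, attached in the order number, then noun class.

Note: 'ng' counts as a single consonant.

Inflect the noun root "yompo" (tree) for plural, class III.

Attach number plural -a → yompoa.
Attach noun class class III -ur → yompoaur.

yompoaur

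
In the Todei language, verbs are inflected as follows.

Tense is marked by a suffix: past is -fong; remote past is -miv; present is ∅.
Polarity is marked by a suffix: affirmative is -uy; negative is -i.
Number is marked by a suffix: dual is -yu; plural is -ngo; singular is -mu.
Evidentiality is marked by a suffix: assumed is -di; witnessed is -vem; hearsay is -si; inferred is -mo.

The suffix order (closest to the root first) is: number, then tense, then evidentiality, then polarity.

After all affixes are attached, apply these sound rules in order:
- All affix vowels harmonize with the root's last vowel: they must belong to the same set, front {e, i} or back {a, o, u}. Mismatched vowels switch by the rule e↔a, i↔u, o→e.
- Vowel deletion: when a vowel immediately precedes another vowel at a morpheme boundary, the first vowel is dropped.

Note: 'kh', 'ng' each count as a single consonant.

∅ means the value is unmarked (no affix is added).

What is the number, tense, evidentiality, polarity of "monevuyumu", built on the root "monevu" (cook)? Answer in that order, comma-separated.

dual, present, inferred, negative

Segment: monevu-yu-mo-i.
number: -yu → dual.
tense: ∅ → present.
evidentiality: -mo → inferred.
polarity: -i → negative.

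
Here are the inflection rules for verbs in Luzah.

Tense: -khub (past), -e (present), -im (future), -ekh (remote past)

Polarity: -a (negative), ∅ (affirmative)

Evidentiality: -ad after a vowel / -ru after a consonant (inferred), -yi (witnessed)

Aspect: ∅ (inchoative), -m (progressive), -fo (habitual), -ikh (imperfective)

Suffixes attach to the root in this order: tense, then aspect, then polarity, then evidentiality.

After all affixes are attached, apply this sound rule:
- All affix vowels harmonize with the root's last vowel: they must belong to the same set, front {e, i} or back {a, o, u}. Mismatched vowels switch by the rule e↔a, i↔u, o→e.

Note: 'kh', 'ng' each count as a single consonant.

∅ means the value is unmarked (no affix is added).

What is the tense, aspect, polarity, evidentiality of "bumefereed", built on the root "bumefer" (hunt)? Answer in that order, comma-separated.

present, inchoative, affirmative, inferred

Segment: bumefer-e-ad.
tense: -e → present.
aspect: ∅ → inchoative.
polarity: ∅ → affirmative.
evidentiality: -ad/ru → inferred.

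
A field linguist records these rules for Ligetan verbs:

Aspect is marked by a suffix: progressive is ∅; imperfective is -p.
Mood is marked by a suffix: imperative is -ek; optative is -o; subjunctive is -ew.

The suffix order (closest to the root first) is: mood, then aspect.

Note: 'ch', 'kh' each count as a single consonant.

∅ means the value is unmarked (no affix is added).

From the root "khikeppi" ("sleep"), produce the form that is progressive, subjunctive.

Attach mood subjunctive -ew → khikeppiew.
aspect = progressive: zero marking, form stays khikeppiew.

khikeppiew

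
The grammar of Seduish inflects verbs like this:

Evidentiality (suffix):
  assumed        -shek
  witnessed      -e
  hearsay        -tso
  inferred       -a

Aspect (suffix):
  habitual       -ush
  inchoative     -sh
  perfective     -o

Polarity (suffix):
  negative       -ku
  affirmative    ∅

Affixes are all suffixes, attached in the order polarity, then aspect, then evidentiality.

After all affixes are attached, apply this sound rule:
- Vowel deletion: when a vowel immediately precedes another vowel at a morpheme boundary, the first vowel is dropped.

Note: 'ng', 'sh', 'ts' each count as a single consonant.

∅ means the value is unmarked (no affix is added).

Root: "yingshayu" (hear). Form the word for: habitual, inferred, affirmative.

yingshayusha

polarity = affirmative: zero marking, form stays yingshayu.
Attach aspect habitual -ush → yingshayuush.
Attach evidentiality inferred -a → yingshayuusha.
Apply vowel deletion: yingshayuusha → yingshayusha.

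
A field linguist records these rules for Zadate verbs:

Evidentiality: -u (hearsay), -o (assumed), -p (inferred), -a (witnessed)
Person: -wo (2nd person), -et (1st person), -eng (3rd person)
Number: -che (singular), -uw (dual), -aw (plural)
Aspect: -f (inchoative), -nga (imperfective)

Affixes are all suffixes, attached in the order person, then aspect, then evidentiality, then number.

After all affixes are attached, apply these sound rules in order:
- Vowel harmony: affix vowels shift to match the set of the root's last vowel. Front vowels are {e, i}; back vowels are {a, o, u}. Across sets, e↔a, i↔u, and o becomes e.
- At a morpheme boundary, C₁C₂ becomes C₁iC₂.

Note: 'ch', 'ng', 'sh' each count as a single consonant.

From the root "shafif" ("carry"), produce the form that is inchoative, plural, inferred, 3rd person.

Attach person 3rd person -eng → shafifeng.
Attach aspect inchoative -f → shafifengf.
Attach evidentiality inferred -p → shafifengfp.
Attach number plural -aw → shafifengfpaw.
Apply vowel harmony: shafifengfpaw → shafifengfpew.
Apply epenthesis: shafifengfpew → shafifengifipew.

shafifengifipew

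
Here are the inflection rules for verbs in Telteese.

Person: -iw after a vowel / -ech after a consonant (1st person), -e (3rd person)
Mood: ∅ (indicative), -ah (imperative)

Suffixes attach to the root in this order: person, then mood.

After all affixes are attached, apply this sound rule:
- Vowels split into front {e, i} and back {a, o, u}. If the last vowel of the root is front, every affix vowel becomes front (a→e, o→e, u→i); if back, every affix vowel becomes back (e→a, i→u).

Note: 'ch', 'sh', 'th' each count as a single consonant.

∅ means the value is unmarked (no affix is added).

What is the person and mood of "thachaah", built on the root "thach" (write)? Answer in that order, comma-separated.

3rd person, imperative

Segment: thach-e-ah.
person: -e → 3rd person.
mood: -ah → imperative.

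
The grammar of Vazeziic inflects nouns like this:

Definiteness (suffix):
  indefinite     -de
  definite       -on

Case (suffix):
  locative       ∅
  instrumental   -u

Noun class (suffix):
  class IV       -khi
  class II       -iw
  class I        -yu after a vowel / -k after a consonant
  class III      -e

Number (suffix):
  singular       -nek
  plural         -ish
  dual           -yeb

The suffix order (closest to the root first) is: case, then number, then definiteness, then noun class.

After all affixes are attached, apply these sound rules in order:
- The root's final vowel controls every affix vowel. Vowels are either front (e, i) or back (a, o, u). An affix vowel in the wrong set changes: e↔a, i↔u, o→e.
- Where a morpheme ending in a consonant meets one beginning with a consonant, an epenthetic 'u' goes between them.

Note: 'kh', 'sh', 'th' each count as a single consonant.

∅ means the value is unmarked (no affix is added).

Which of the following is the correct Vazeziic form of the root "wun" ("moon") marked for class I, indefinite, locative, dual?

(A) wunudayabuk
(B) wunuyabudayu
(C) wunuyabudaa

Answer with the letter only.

B

case = locative: zero marking, form stays wun.
Attach number dual -yeb → wunyeb.
Attach definiteness indefinite -de → wunyebde.
Attach noun class class I -yu (after vowel 'e') → wunyebdeyu.
Apply vowel harmony: wunyebdeyu → wunyabdayu.
Apply epenthesis: wunyabdayu → wunuyabudayu.
So the correct form is wunuyabudayu, option (B).
(C) wunuyabudaa is wrong: it uses class III instead of class I for noun class.
(A) wunudayabuk is wrong: it has the affixes in the wrong order.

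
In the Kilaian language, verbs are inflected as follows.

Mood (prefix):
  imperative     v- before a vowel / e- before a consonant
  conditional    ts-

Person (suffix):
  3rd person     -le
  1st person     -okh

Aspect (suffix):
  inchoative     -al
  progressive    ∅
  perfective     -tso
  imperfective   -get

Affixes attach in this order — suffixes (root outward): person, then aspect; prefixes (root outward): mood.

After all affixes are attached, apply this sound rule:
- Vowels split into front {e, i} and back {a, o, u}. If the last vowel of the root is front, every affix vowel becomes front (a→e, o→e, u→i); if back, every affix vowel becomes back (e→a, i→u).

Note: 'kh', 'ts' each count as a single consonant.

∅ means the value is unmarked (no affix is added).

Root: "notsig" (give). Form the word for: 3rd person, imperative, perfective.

Attach person 3rd person -le → notsigle.
Attach aspect perfective -tso → notsigletso.
Attach mood imperative e- (before consonant 'n') → enotsigletso.
Apply vowel harmony: enotsigletso → enotsigletse.

enotsigletse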